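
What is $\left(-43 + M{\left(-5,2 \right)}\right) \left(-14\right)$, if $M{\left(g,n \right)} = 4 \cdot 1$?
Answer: $546$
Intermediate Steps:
$M{\left(g,n \right)} = 4$
$\left(-43 + M{\left(-5,2 \right)}\right) \left(-14\right) = \left(-43 + 4\right) \left(-14\right) = \left(-39\right) \left(-14\right) = 546$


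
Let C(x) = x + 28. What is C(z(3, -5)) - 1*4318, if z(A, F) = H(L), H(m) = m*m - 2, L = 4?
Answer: -4276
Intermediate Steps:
H(m) = -2 + m² (H(m) = m² - 2 = -2 + m²)
z(A, F) = 14 (z(A, F) = -2 + 4² = -2 + 16 = 14)
C(x) = 28 + x
C(z(3, -5)) - 1*4318 = (28 + 14) - 1*4318 = 42 - 4318 = -4276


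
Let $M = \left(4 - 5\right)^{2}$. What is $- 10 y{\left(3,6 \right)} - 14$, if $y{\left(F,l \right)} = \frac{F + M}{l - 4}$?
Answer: $-34$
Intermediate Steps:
$M = 1$ ($M = \left(-1\right)^{2} = 1$)
$y{\left(F,l \right)} = \frac{1 + F}{-4 + l}$ ($y{\left(F,l \right)} = \frac{F + 1}{l - 4} = \frac{1 + F}{-4 + l}$)
$- 10 y{\left(3,6 \right)} - 14 = - 10 \frac{1 + 3}{-4 + 6} - 14 = - 10 \cdot \frac{1}{2} \cdot 4 - 14 = \left(-10\right) 2 - 14 = -20 - 14 = -34$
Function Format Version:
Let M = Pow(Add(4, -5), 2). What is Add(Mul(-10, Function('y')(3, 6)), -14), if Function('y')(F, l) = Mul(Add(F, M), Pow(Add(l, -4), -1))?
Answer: -34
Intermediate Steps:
M = 1 (M = Pow(-1, 2) = 1)
Function('y')(F, l) = Mul(Pow(Add(-4, l), -1), Add(1, F)) (Function('y')(F, l) = Mul(Add(F, 1), Pow(Add(l, -4), -1)) = Mul(Add(1, F), Pow(Add(-4, l), -1)) = Mul(Pow(Add(-4, l), -1), Add(1, F)))
Add(Mul(-10, Function('y')(3, 6)), -14) = Add(Mul(-10, Mul(Pow(Add(-4, 6), -1), Add(1, 3))), -14) = Add(Mul(-10, Mul(Pow(2, -1), 4)), -14) = Add(Mul(-10, Mul(Rational(1, 2), 4)), -14) = Add(Mul(-10, 2), -14) = Add(-20, -14) = -34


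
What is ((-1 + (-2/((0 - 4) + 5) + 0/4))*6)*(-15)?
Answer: 270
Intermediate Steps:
((-1 + (-2/((0 - 4) + 5) + 0/4))*6)*(-15) = ((-1 + (-2/(-4 + 5) + 0*(1/4)))*6)*(-15) = ((-1 + (-2/1 + 0))*6)*(-15) = ((-1 + (-2*1 + 0))*6)*(-15) = ((-1 + (-2 + 0))*6)*(-15) = ((-1 - 2)*6)*(-15) = -3*6*(-15) = -18*(-15) = 270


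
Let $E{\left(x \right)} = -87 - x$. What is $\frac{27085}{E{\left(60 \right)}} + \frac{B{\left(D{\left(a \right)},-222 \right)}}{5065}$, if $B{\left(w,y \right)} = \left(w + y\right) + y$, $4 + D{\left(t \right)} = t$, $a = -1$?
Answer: $- \frac{137251528}{744555} \approx -184.34$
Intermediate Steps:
$D{\left(t \right)} = -4 + t$
$B{\left(w,y \right)} = w + 2 y$
$\frac{27085}{E{\left(60 \right)}} + \frac{B{\left(D{\left(a \right)},-222 \right)}}{5065} = \frac{27085}{-87 - 60} + \frac{\left(-4 - 1\right) + 2 \left(-222\right)}{5065} = \frac{27085}{-87 - 60} + \left(-5 - 444\right) \frac{1}{5065} = \frac{27085}{-147} - \frac{449}{5065} = 27085 \left(- \frac{1}{147}\right) - \frac{449}{5065} = - \frac{27085}{147} - \frac{449}{5065} = - \frac{137251528}{744555}$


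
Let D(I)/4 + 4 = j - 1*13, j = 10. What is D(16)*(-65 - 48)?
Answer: 3164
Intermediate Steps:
D(I) = -28 (D(I) = -16 + 4*(10 - 1*13) = -16 + 4*(10 - 13) = -16 + 4*(-3) = -16 - 12 = -28)
D(16)*(-65 - 48) = -28*(-65 - 48) = -28*(-113) = 3164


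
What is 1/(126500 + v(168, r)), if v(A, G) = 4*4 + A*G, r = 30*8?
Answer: 1/166836 ≈ 5.9939e-6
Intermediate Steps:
r = 240
v(A, G) = 16 + A*G
1/(126500 + v(168, r)) = 1/(126500 + (16 + 168*240)) = 1/(126500 + (16 + 40320)) = 1/(126500 + 40336) = 1/166836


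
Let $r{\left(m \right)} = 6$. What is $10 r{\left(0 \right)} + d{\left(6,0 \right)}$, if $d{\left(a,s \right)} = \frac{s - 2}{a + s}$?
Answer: $\frac{179}{3} \approx 59.667$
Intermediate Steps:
$d{\left(a,s \right)} = \frac{-2 + s}{a + s}$
$10 r{\left(0 \right)} + d{\left(6,0 \right)} = 10 \cdot 6 + \frac{-2 + 0}{6 + 0} = 60 + \frac{1}{6} \left(-2\right) = 60 - \frac{1}{3} = \frac{179}{3}$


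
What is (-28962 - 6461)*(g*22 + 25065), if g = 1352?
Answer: -1941499207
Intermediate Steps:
(-28962 - 6461)*(g*22 + 25065) = (-28962 - 6461)*(1352*22 + 25065) = -35423*(29744 + 25065) = -35423*54809 = -1941499207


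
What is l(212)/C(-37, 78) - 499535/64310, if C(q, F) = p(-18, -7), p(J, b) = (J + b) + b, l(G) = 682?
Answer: -2992227/102896 ≈ -29.080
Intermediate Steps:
p(J, b) = J + 2*b
C(q, F) = -32 (C(q, F) = -18 + 2*(-7) = -18 - 14 = -32)
l(212)/C(-37, 78) - 499535/64310 = 682/(-32) - 499535/64310 = 682*(-1/32) - 499535*1/64310 = -341/16 - 99907/12862 = -2992227/102896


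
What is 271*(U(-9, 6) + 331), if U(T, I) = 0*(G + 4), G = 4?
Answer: 89701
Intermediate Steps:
U(T, I) = 0 (U(T, I) = 0*(4 + 4) = 0*8 = 0)
271*(U(-9, 6) + 331) = 271*(0 + 331) = 271*331 = 89701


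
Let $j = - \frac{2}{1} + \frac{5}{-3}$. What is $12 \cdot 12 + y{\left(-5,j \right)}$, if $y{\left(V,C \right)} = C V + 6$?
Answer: $\frac{505}{3} \approx 168.33$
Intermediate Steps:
$j = - \frac{11}{3}$ ($j = \left(-2\right) 1 + 5 \left(- \frac{1}{3}\right) = -2 - \frac{5}{3} = - \frac{11}{3} \approx -3.6667$)
$y{\left(V,C \right)} = 6 + C V$
$12 \cdot 12 + y{\left(-5,j \right)} = 12 \cdot 12 + \left(6 - - \frac{55}{3}\right) = 144 + \left(6 + \frac{55}{3}\right) = 144 + \frac{73}{3} = \frac{505}{3}$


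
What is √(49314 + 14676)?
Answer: 9*√790 ≈ 252.96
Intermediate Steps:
√(49314 + 14676) = √63990 = 9*√790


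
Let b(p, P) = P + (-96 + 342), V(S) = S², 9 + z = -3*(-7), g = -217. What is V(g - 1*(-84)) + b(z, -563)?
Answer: 17372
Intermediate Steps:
z = 12 (z = -9 - 3*(-7) = -9 + 21 = 12)
b(p, P) = 246 + P (b(p, P) = P + 246 = 246 + P)
V(g - 1*(-84)) + b(z, -563) = (-217 - 1*(-84))² + (246 - 563) = (-217 + 84)² - 317 = (-133)² - 317 = 17689 - 317 = 17372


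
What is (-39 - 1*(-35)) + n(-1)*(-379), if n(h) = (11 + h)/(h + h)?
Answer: 1891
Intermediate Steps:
n(h) = (11 + h)/(2*h) (n(h) = (11 + h)/((2*h)) = (11 + h)*(1/(2*h)) = (11 + h)/(2*h))
(-39 - 1*(-35)) + n(-1)*(-379) = (-39 - 1*(-35)) + ((1/2)*(11 - 1)/(-1))*(-379) = (-39 + 35) + ((1/2)*(-1)*10)*(-379) = -4 - 5*(-379) = -4 + 1895 = 1891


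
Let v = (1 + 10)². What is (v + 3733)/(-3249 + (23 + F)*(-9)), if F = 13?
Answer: -3854/3573 ≈ -1.0786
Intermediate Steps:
v = 121 (v = 11² = 121)
(v + 3733)/(-3249 + (23 + F)*(-9)) = (121 + 3733)/(-3249 + (23 + 13)*(-9)) = 3854/(-3249 + 36*(-9)) = 3854/(-3249 - 324) = 3854/(-3573) = 3854*(-1/3573) = -3854/3573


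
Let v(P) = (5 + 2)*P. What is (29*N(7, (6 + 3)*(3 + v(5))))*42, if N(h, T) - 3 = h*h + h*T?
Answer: 2979228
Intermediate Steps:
v(P) = 7*P
N(h, T) = 3 + h**2 + T*h (N(h, T) = 3 + (h*h + h*T) = 3 + (h**2 + T*h) = 3 + h**2 + T*h)
(29*N(7, (6 + 3)*(3 + v(5))))*42 = (29*(3 + 7**2 + ((6 + 3)*(3 + 7*5))*7))*42 = (29*(3 + 49 + (9*(3 + 35))*7))*42 = (29*(3 + 49 + (9*38)*7))*42 = (29*(3 + 49 + 342*7))*42 = (29*(3 + 49 + 2394))*42 = (29*2446)*42 = 70934*42 = 2979228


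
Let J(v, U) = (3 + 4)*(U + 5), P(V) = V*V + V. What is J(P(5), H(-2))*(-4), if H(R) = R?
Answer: -84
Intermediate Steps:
P(V) = V + V² (P(V) = V² + V = V + V²)
J(v, U) = 35 + 7*U (J(v, U) = 7*(5 + U) = 35 + 7*U)
J(P(5), H(-2))*(-4) = (35 + 7*(-2))*(-4) = (35 - 14)*(-4) = 21*(-4) = -84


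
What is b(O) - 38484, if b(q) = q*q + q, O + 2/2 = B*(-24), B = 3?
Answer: -33228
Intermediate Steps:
O = -73 (O = -1 + 3*(-24) = -1 - 72 = -73)
b(q) = q + q² (b(q) = q² + q = q + q²)
b(O) - 38484 = -73*(1 - 73) - 38484 = -73*(-72) - 38484 = 5256 - 38484 = -33228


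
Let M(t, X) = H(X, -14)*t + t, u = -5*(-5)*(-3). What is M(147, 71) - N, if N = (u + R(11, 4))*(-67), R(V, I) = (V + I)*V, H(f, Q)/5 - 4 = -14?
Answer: -1173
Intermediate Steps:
H(f, Q) = -50 (H(f, Q) = 20 + 5*(-14) = 20 - 70 = -50)
u = -75 (u = 25*(-3) = -75)
R(V, I) = V*(I + V) (R(V, I) = (I + V)*V = V*(I + V))
M(t, X) = -49*t (M(t, X) = -50*t + t = -49*t)
N = -6030 (N = (-75 + 11*(4 + 11))*(-67) = (-75 + 11*15)*(-67) = (-75 + 165)*(-67) = 90*(-67) = -6030)
M(147, 71) - N = -49*147 - 1*(-6030) = -7203 + 6030 = -1173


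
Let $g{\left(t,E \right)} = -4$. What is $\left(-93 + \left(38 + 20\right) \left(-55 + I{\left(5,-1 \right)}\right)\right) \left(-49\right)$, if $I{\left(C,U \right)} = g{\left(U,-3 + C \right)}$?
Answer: $172235$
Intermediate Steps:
$I{\left(C,U \right)} = -4$
$\left(-93 + \left(38 + 20\right) \left(-55 + I{\left(5,-1 \right)}\right)\right) \left(-49\right) = \left(-93 + \left(38 + 20\right) \left(-55 - 4\right)\right) \left(-49\right) = \left(-93 + 58 \left(-59\right)\right) \left(-49\right) = \left(-93 - 3422\right) \left(-49\right) = \left(-3515\right) \left(-49\right) = 172235$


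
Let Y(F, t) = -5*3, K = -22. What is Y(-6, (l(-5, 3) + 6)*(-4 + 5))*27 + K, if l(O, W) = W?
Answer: -427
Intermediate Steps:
Y(F, t) = -15
Y(-6, (l(-5, 3) + 6)*(-4 + 5))*27 + K = -15*27 - 22 = -405 - 22 = -427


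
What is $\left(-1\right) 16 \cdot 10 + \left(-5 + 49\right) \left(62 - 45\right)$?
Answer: $588$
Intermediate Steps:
$\left(-1\right) 16 \cdot 10 + \left(-5 + 49\right) \left(62 - 45\right) = \left(-16\right) 10 + 44 \cdot 17 = -160 + 748 = 588$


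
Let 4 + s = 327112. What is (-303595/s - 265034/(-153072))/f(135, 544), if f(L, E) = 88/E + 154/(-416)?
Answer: -740770780906/192199910661 ≈ -3.8542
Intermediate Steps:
f(L, E) = -77/208 + 88/E (f(L, E) = 88/E + 154*(-1/416) = 88/E - 77/208 = -77/208 + 88/E)
s = 327108 (s = -4 + 327112 = 327108)
(-303595/s - 265034/(-153072))/f(135, 544) = (-303595/327108 - 265034/(-153072))/(-77/208 + 88/544) = (-303595*1/327108 - 265034*(-1/153072))/(-77/208 + 88*(1/544)) = (-303595/327108 + 132517/76536)/(-77/208 + 11/68) = 1675951993/(2086294824*(-737/3536)) = (1675951993/2086294824)*(-3536/737) = -740770780906/192199910661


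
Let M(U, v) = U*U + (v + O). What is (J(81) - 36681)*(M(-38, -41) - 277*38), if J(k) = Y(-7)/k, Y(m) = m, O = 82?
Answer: 26862329888/81 ≈ 3.3163e+8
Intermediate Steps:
J(k) = -7/k
M(U, v) = 82 + v + U² (M(U, v) = U*U + (v + 82) = U² + (82 + v) = 82 + v + U²)
(J(81) - 36681)*(M(-38, -41) - 277*38) = (-7/81 - 36681)*((82 - 41 + (-38)²) - 277*38) = (-7*1/81 - 36681)*((82 - 41 + 1444) - 10526) = (-7/81 - 36681)*(1485 - 10526) = -2971168/81*(-9041) = 26862329888/81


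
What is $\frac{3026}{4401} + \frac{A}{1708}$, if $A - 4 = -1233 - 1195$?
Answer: $- \frac{1374904}{1879227} \approx -0.73163$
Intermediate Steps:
$A = -2424$ ($A = 4 - 2428 = -2424$)
$\frac{3026}{4401} + \frac{A}{1708} = \frac{3026}{4401} - \frac{2424}{1708} = 3026 \cdot \frac{1}{4401} - \frac{606}{427} = \frac{3026}{4401} - \frac{606}{427} = - \frac{1374904}{1879227}$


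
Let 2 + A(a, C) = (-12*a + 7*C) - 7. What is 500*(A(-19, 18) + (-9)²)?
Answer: 213000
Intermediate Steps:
A(a, C) = -9 - 12*a + 7*C (A(a, C) = -2 + ((-12*a + 7*C) - 7) = -2 + (-7 - 12*a + 7*C) = -9 - 12*a + 7*C)
500*(A(-19, 18) + (-9)²) = 500*((-9 - 12*(-19) + 7*18) + (-9)²) = 500*((-9 + 228 + 126) + 81) = 500*(345 + 81) = 500*426 = 213000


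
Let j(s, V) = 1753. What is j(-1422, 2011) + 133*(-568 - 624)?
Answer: -156783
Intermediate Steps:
j(-1422, 2011) + 133*(-568 - 624) = 1753 + 133*(-568 - 624) = 1753 + 133*(-1192) = 1753 - 158536 = -156783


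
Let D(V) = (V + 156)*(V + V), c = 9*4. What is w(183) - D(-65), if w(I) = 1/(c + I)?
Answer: 2590771/219 ≈ 11830.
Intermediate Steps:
c = 36
D(V) = 2*V*(156 + V) (D(V) = (156 + V)*(2*V) = 2*V*(156 + V))
w(I) = 1/(36 + I)
w(183) - D(-65) = 1/(36 + 183) - 2*(-65)*(156 - 65) = 1/219 - 2*(-65)*91 = 1/219 - 1*(-11830) = 1/219 + 11830 = 2590771/219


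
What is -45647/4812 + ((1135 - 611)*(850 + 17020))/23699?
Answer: 43977202307/114039588 ≈ 385.63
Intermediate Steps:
-45647/4812 + ((1135 - 611)*(850 + 17020))/23699 = -45647*1/4812 + (524*17870)*(1/23699) = -45647/4812 + 9363880*(1/23699) = -45647/4812 + 9363880/23699 = 43977202307/114039588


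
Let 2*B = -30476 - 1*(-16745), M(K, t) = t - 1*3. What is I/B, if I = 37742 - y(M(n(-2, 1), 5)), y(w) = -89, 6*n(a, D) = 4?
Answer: -75662/13731 ≈ -5.5103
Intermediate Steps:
n(a, D) = ⅔ (n(a, D) = (⅙)*4 = ⅔)
M(K, t) = -3 + t (M(K, t) = t - 3 = -3 + t)
B = -13731/2 (B = (-30476 - 1*(-16745))/2 = (-30476 + 16745)/2 = (½)*(-13731) = -13731/2 ≈ -6865.5)
I = 37831 (I = 37742 - 1*(-89) = 37742 + 89 = 37831)
I/B = 37831/(-13731/2) = 37831*(-2/13731) = -75662/13731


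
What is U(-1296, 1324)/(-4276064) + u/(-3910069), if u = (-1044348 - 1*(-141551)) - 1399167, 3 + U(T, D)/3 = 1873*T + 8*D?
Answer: 2010164870591/879984488864 ≈ 2.2843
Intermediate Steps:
U(T, D) = -9 + 24*D + 5619*T (U(T, D) = -9 + 3*(1873*T + 8*D) = -9 + 3*(8*D + 1873*T) = -9 + (24*D + 5619*T) = -9 + 24*D + 5619*T)
u = -2301964 (u = (-1044348 + 141551) - 1399167 = -902797 - 1399167 = -2301964)
U(-1296, 1324)/(-4276064) + u/(-3910069) = (-9 + 24*1324 + 5619*(-1296))/(-4276064) - 2301964/(-3910069) = (-9 + 31776 - 7282224)*(-1/4276064) - 2301964*(-1/3910069) = -7250457*(-1/4276064) + 2301964/3910069 = 381603/225056 + 2301964/3910069 = 2010164870591/879984488864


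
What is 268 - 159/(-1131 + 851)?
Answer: 75199/280 ≈ 268.57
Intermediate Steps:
268 - 159/(-1131 + 851) = 268 - 159/(-280) = 268 - 159*(-1/280) = 268 + 159/280 = 75199/280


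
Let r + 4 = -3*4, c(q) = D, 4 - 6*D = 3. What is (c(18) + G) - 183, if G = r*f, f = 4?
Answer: -1481/6 ≈ -246.83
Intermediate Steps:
D = ⅙ (D = ⅔ - ⅙*3 = ⅔ - ½ = ⅙ ≈ 0.16667)
c(q) = ⅙
r = -16 (r = -4 - 3*4 = -4 - 12 = -16)
G = -64 (G = -16*4 = -64)
(c(18) + G) - 183 = (⅙ - 64) - 183 = -383/6 - 183 = -1481/6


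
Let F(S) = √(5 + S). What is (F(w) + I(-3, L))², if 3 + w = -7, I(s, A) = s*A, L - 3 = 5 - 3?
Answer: (15 - I*√5)² ≈ 220.0 - 67.082*I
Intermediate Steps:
L = 5 (L = 3 + (5 - 3) = 3 + 2 = 5)
I(s, A) = A*s
w = -10 (w = -3 - 7 = -10)
(F(w) + I(-3, L))² = (√(5 - 10) + 5*(-3))² = (√(-5) - 15)² = (I*√5 - 15)² = (-15 + I*√5)²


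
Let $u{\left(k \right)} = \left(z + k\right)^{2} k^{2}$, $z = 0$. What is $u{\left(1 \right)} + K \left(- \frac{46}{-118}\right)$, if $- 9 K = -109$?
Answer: $\frac{3038}{531} \approx 5.7213$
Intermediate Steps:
$K = \frac{109}{9}$ ($K = \left(- \frac{1}{9}\right) \left(-109\right) = \frac{109}{9} \approx 12.111$)
$u{\left(k \right)} = k^{4}$ ($u{\left(k \right)} = \left(0 + k\right)^{2} k^{2} = k^{2} k^{2} = k^{4}$)
$u{\left(1 \right)} + K \left(- \frac{46}{-118}\right) = 1^{4} + \frac{109 \left(- \frac{46}{-118}\right)}{9} = 1 + \frac{109 \left(\left(-46\right) \left(- \frac{1}{118}\right)\right)}{9} = 1 + \frac{109}{9} \cdot \frac{23}{59} = 1 + \frac{2507}{531} = \frac{3038}{531}$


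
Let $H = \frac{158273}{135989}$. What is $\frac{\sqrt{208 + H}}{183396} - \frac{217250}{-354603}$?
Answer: $\frac{217250}{354603} + \frac{\sqrt{3868069076165}}{24939838644} \approx 0.61274$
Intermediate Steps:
$H = \frac{158273}{135989}$ ($H = 158273 \cdot \frac{1}{135989} = \frac{158273}{135989} \approx 1.1639$)
$\frac{\sqrt{208 + H}}{183396} - \frac{217250}{-354603} = \frac{\sqrt{208 + \frac{158273}{135989}}}{183396} - \frac{217250}{-354603} = \sqrt{\frac{28443985}{135989}} \cdot \frac{1}{183396} - - \frac{217250}{354603} = \frac{\sqrt{3868069076165}}{135989} \cdot \frac{1}{183396} + \frac{217250}{354603} = \frac{\sqrt{3868069076165}}{24939838644} + \frac{217250}{354603} = \frac{217250}{354603} + \frac{\sqrt{3868069076165}}{24939838644}$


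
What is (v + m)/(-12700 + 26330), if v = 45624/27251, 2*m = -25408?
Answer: -34615108/37143113 ≈ -0.93194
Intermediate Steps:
m = -12704 (m = (1/2)*(-25408) = -12704)
v = 45624/27251 (v = 45624*(1/27251) = 45624/27251 ≈ 1.6742)
(v + m)/(-12700 + 26330) = (45624/27251 - 12704)/(-12700 + 26330) = -346151080/27251/13630 = -346151080/27251*1/13630 = -34615108/37143113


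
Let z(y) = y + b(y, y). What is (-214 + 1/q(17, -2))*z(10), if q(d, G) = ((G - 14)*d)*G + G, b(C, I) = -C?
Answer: 0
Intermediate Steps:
q(d, G) = G + G*d*(-14 + G) (q(d, G) = ((-14 + G)*d)*G + G = (d*(-14 + G))*G + G = G*d*(-14 + G) + G = G + G*d*(-14 + G))
z(y) = 0 (z(y) = y - y = 0)
(-214 + 1/q(17, -2))*z(10) = (-214 + 1/(-2*(1 - 14*17 - 2*17)))*0 = (-214 + 1/(-2*(1 - 238 - 34)))*0 = (-214 + 1/(-2*(-271)))*0 = (-214 + 1/542)*0 = -115987/542*0 = 0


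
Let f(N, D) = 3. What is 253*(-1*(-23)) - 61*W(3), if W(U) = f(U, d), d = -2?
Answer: 5636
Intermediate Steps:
W(U) = 3
253*(-1*(-23)) - 61*W(3) = 253*(-1*(-23)) - 61*3 = 253*23 - 183 = 5819 - 183 = 5636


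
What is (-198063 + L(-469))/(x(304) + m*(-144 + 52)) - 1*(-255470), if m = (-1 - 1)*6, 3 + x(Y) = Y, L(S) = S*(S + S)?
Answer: 359177209/1405 ≈ 2.5564e+5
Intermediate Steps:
L(S) = 2*S**2 (L(S) = S*(2*S) = 2*S**2)
x(Y) = -3 + Y
m = -12 (m = -2*6 = -12)
(-198063 + L(-469))/(x(304) + m*(-144 + 52)) - 1*(-255470) = (-198063 + 2*(-469)**2)/((-3 + 304) - 12*(-144 + 52)) - 1*(-255470) = (-198063 + 2*219961)/(301 - 12*(-92)) + 255470 = (-198063 + 439922)/(301 + 1104) + 255470 = 241859/1405 + 255470 = 359177209/1405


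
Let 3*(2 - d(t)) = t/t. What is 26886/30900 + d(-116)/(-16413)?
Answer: 220614209/253580850 ≈ 0.87000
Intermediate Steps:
d(t) = 5/3 (d(t) = 2 - t/(3*t) = 2 - 1/3*1 = 2 - 1/3 = 5/3)
26886/30900 + d(-116)/(-16413) = 26886/30900 + (5/3)/(-16413) = 26886*(1/30900) + (5/3)*(-1/16413) = 4481/5150 - 5/49239 = 220614209/253580850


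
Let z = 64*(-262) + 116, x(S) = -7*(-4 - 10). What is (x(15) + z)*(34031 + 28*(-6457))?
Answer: 2429547810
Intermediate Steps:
x(S) = 98 (x(S) = -7*(-14) = 98)
z = -16652 (z = -16768 + 116 = -16652)
(x(15) + z)*(34031 + 28*(-6457)) = (98 - 16652)*(34031 + 28*(-6457)) = -16554*(34031 - 180796) = -16554*(-146765) = 2429547810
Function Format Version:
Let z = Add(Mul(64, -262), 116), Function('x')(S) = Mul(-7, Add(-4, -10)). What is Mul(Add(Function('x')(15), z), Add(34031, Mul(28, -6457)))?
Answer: 2429547810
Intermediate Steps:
Function('x')(S) = 98 (Function('x')(S) = Mul(-7, -14) = 98)
z = -16652 (z = Add(-16768, 116) = -16652)
Mul(Add(Function('x')(15), z), Add(34031, Mul(28, -6457))) = Mul(Add(98, -16652), Add(34031, Mul(28, -6457))) = Mul(-16554, Add(34031, -180796)) = Mul(-16554, -146765) = 2429547810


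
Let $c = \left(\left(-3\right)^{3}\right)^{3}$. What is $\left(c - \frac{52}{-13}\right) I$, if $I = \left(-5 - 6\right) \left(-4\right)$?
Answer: $-865876$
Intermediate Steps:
$I = 44$ ($I = \left(-11\right) \left(-4\right) = 44$)
$c = -19683$ ($c = \left(-27\right)^{3} = -19683$)
$\left(c - \frac{52}{-13}\right) I = \left(-19683 - \frac{52}{-13}\right) 44 = \left(-19683 - -4\right) 44 = \left(-19683 + 4\right) 44 = \left(-19679\right) 44 = -865876$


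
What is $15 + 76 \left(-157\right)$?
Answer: $-11917$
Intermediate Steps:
$15 + 76 \left(-157\right) = 15 - 11932 = -11917$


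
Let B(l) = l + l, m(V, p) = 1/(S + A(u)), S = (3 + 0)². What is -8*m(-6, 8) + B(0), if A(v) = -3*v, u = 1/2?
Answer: -16/15 ≈ -1.0667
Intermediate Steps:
S = 9 (S = 3² = 9)
u = ½ (u = 1*(½) = ½ ≈ 0.50000)
m(V, p) = 2/15 (m(V, p) = 1/(9 - 3*½) = 1/(9 - 3/2) = 1/(15/2) = 2/15)
B(l) = 2*l
-8*m(-6, 8) + B(0) = -8*2/15 + 2*0 = -16/15 + 0 = -16/15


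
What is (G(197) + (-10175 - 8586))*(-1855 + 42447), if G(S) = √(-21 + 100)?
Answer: -761546512 + 40592*√79 ≈ -7.6119e+8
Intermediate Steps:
G(S) = √79
(G(197) + (-10175 - 8586))*(-1855 + 42447) = (√79 + (-10175 - 8586))*(-1855 + 42447) = (√79 - 18761)*40592 = (-18761 + √79)*40592 = -761546512 + 40592*√79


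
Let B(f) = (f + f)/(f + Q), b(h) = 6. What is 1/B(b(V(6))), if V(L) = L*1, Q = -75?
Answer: -23/4 ≈ -5.7500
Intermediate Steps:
V(L) = L
B(f) = 2*f/(-75 + f) (B(f) = (f + f)/(f - 75) = (2*f)/(-75 + f) = 2*f/(-75 + f))
1/B(b(V(6))) = 1/(2*6/(-75 + 6)) = 1/(2*6/(-69)) = 1/(2*6*(-1/69)) = 1/(-4/23) = -23/4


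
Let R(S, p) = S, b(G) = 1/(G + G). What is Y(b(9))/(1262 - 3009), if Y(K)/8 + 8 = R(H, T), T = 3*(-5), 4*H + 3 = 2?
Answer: 66/1747 ≈ 0.037779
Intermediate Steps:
H = -¼ (H = -¾ + (¼)*2 = -¾ + ½ = -¼ ≈ -0.25000)
T = -15
b(G) = 1/(2*G)
Y(K) = -66 (Y(K) = -64 + 8*(-¼) = -64 - 2 = -66)
Y(b(9))/(1262 - 3009) = -66/(1262 - 3009) = -66/(-1747) = -66*(-1/1747) = 66/1747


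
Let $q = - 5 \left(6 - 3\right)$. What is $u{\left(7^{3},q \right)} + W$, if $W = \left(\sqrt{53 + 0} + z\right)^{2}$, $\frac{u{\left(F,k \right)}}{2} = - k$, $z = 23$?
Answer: $612 + 46 \sqrt{53} \approx 946.88$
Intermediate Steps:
$q = -15$ ($q = \left(-5\right) 3 = -15$)
$u{\left(F,k \right)} = - 2 k$ ($u{\left(F,k \right)} = 2 \left(- k\right) = - 2 k$)
$W = \left(23 + \sqrt{53}\right)^{2}$ ($W = \left(\sqrt{53 + 0} + 23\right)^{2} = \left(\sqrt{53} + 23\right)^{2} = \left(23 + \sqrt{53}\right)^{2} \approx 916.88$)
$u{\left(7^{3},q \right)} + W = \left(-2\right) \left(-15\right) + \left(23 + \sqrt{53}\right)^{2} = 30 + \left(23 + \sqrt{53}\right)^{2}$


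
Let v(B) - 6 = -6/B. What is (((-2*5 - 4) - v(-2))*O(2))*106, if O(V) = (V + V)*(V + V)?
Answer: -39008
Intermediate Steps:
O(V) = 4*V² (O(V) = (2*V)*(2*V) = 4*V²)
v(B) = 6 - 6/B
(((-2*5 - 4) - v(-2))*O(2))*106 = (((-2*5 - 4) - (6 - 6/(-2)))*(4*2²))*106 = (((-10 - 4) - (6 - 6*(-½)))*(4*4))*106 = ((-14 - (6 + 3))*16)*106 = ((-14 - 1*9)*16)*106 = ((-14 - 9)*16)*106 = -23*16*106 = -368*106 = -39008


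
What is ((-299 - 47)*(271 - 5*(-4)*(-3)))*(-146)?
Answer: 10658876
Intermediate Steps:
((-299 - 47)*(271 - 5*(-4)*(-3)))*(-146) = -346*(271 + 20*(-3))*(-146) = -346*(271 - 60)*(-146) = -346*211*(-146) = -73006*(-146) = 10658876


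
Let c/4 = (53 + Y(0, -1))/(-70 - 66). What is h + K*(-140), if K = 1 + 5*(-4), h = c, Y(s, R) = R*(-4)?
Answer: 90383/34 ≈ 2658.3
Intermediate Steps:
Y(s, R) = -4*R
c = -57/34 (c = 4*((53 - 4*(-1))/(-70 - 66)) = 4*((53 + 4)/(-136)) = 4*(57*(-1/136)) = 4*(-57/136) = -57/34 ≈ -1.6765)
h = -57/34 ≈ -1.6765
K = -19 (K = 1 - 20 = -19)
h + K*(-140) = -57/34 - 19*(-140) = -57/34 + 2660 = 90383/34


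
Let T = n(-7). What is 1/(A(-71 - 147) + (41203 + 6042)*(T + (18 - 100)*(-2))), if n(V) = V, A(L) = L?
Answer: 1/7417247 ≈ 1.3482e-7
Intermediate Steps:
T = -7
1/(A(-71 - 147) + (41203 + 6042)*(T + (18 - 100)*(-2))) = 1/((-71 - 147) + (41203 + 6042)*(-7 + (18 - 100)*(-2))) = 1/(-218 + 47245*(-7 - 82*(-2))) = 1/(-218 + 47245*(-7 + 164)) = 1/(-218 + 47245*157) = 1/(-218 + 7417465) = 1/7417247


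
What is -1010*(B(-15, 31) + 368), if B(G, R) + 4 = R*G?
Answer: 102010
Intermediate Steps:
B(G, R) = -4 + G*R (B(G, R) = -4 + R*G = -4 + G*R)
-1010*(B(-15, 31) + 368) = -1010*((-4 - 15*31) + 368) = -1010*((-4 - 465) + 368) = -1010*(-469 + 368) = -1010*(-101) = 102010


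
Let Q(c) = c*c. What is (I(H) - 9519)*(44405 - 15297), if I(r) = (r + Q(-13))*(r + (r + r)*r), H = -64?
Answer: 24564852468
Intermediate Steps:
Q(c) = c²
I(r) = (169 + r)*(r + 2*r²) (I(r) = (r + (-13)²)*(r + (r + r)*r) = (r + 169)*(r + (2*r)*r) = (169 + r)*(r + 2*r²))
(I(H) - 9519)*(44405 - 15297) = (-64*(169 + 2*(-64)² + 339*(-64)) - 9519)*(44405 - 15297) = (-64*(169 + 2*4096 - 21696) - 9519)*29108 = (-64*(169 + 8192 - 21696) - 9519)*29108 = (-64*(-13335) - 9519)*29108 = (853440 - 9519)*29108 = 843921*29108 = 24564852468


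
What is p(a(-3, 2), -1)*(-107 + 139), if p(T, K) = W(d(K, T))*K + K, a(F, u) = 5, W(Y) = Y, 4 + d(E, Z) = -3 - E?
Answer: 160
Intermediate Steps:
d(E, Z) = -7 - E (d(E, Z) = -4 + (-3 - E) = -7 - E)
p(T, K) = K + K*(-7 - K) (p(T, K) = (-7 - K)*K + K = K*(-7 - K) + K = K + K*(-7 - K))
p(a(-3, 2), -1)*(-107 + 139) = (-1*(-1)*(6 - 1))*(-107 + 139) = -1*(-1)*5*32 = 5*32 = 160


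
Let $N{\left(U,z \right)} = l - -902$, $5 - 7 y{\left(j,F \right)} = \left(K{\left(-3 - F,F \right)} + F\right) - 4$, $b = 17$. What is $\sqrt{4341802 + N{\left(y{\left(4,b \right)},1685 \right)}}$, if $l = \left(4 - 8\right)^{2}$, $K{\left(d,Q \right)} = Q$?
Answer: $8 \sqrt{67855} \approx 2083.9$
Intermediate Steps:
$l = 16$ ($l = \left(-4\right)^{2} = 16$)
$y{\left(j,F \right)} = \frac{9}{7} - \frac{2 F}{7}$ ($y{\left(j,F \right)} = \frac{5}{7} - \frac{\left(F + F\right) - 4}{7} = \frac{5}{7} - \frac{2 F - 4}{7} = \frac{5}{7} - \frac{-4 + 2 F}{7} = \frac{5}{7} - \left(- \frac{4}{7} + \frac{2 F}{7}\right) = \frac{9}{7} - \frac{2 F}{7}$)
$N{\left(U,z \right)} = 918$ ($N{\left(U,z \right)} = 16 - -902 = 16 + 902 = 918$)
$\sqrt{4341802 + N{\left(y{\left(4,b \right)},1685 \right)}} = \sqrt{4341802 + 918} = \sqrt{4342720} = 8 \sqrt{67855}$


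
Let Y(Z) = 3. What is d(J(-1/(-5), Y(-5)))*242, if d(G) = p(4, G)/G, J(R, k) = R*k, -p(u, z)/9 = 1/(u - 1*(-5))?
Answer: -1210/3 ≈ -403.33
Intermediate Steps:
p(u, z) = -9/(5 + u) (p(u, z) = -9/(u - 1*(-5)) = -9/(u + 5) = -9/(5 + u))
d(G) = -1/G (d(G) = (-9/(5 + 4))/G = (-9/9)/G = (-9*⅑)/G = -1/G)
d(J(-1/(-5), Y(-5)))*242 = -1/(-1/(-5)*3)*242 = -1/(-1*(-⅕)*3)*242 = -1/((⅕)*3)*242 = -1/⅗*242 = -1*5/3*242 = -5/3*242 = -1210/3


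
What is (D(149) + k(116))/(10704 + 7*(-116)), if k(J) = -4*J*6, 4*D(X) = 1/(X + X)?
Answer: -3318527/11791264 ≈ -0.28144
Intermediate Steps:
D(X) = 1/(8*X) (D(X) = 1/(4*(X + X)) = 1/(4*((2*X))) = (1/(2*X))/4 = 1/(8*X))
k(J) = -24*J
(D(149) + k(116))/(10704 + 7*(-116)) = ((1/8)/149 - 24*116)/(10704 + 7*(-116)) = ((1/8)*(1/149) - 2784)/(10704 - 812) = (1/1192 - 2784)/9892 = -3318527/1192*1/9892 = -3318527/11791264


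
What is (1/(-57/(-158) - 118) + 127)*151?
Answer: 356419041/18587 ≈ 19176.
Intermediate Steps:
(1/(-57/(-158) - 118) + 127)*151 = (1/(-57*(-1/158) - 118) + 127)*151 = (1/(57/158 - 118) + 127)*151 = (1/(-18587/158) + 127)*151 = (-158/18587 + 127)*151 = (2360391/18587)*151 = 356419041/18587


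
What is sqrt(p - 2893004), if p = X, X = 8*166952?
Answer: 2*I*sqrt(389347) ≈ 1248.0*I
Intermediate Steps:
X = 1335616
p = 1335616
sqrt(p - 2893004) = sqrt(1335616 - 2893004) = sqrt(-1557388) = 2*I*sqrt(389347)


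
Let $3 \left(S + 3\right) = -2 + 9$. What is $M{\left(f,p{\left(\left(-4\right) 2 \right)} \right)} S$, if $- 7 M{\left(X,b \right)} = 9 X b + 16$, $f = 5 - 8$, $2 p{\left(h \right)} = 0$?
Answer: $\frac{32}{21} \approx 1.5238$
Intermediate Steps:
$p{\left(h \right)} = 0$ ($p{\left(h \right)} = \frac{1}{2} \cdot 0 = 0$)
$f = -3$ ($f = 5 - 8 = -3$)
$M{\left(X,b \right)} = - \frac{16}{7} - \frac{9 X b}{7}$ ($M{\left(X,b \right)} = - \frac{9 X b + 16}{7} = - \frac{16 + 9 X b}{7} = - \frac{16}{7} - \frac{9 X b}{7}$)
$S = - \frac{2}{3}$ ($S = -3 + \frac{-2 + 9}{3} = -3 + \frac{1}{3} \cdot 7 = -3 + \frac{7}{3} = - \frac{2}{3} \approx -0.66667$)
$M{\left(f,p{\left(\left(-4\right) 2 \right)} \right)} S = \left(- \frac{16}{7} - \left(- \frac{27}{7}\right) 0\right) \left(- \frac{2}{3}\right) = \left(- \frac{16}{7} + 0\right) \left(- \frac{2}{3}\right) = \left(- \frac{16}{7}\right) \left(- \frac{2}{3}\right) = \frac{32}{21}$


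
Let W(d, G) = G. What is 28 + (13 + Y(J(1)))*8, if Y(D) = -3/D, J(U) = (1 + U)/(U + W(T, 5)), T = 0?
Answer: 60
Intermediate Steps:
J(U) = (1 + U)/(5 + U) (J(U) = (1 + U)/(U + 5) = (1 + U)/(5 + U))
28 + (13 + Y(J(1)))*8 = 28 + (13 - 3*(5 + 1)/(1 + 1))*8 = 28 + (13 - 3/(2/6))*8 = 28 + (13 - 3/((⅙)*2))*8 = 28 + (13 - 3/⅓)*8 = 28 + (13 - 3*3)*8 = 28 + (13 - 9)*8 = 28 + 4*8 = 28 + 32 = 60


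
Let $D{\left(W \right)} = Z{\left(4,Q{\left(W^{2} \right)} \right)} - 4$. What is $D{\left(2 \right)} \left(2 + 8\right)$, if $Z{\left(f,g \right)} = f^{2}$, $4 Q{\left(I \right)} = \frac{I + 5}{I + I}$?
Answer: $120$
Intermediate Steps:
$Q{\left(I \right)} = \frac{5 + I}{8 I}$ ($Q{\left(I \right)} = \frac{\left(I + 5\right) \frac{1}{I + I}}{4} = \frac{\left(5 + I\right) \frac{1}{2 I}}{4} = \frac{\frac{1}{2} \frac{1}{I} \left(5 + I\right)}{4} = \frac{5 + I}{8 I}$)
$D{\left(W \right)} = 12$ ($D{\left(W \right)} = 4^{2} - 4 = 16 - 4 = 12$)
$D{\left(2 \right)} \left(2 + 8\right) = 12 \left(2 + 8\right) = 12 \cdot 10 = 120$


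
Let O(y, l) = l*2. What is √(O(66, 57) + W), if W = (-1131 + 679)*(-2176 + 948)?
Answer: 7*√11330 ≈ 745.10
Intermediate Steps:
O(y, l) = 2*l
W = 555056 (W = -452*(-1228) = 555056)
√(O(66, 57) + W) = √(2*57 + 555056) = √(114 + 555056) = √555170 = 7*√11330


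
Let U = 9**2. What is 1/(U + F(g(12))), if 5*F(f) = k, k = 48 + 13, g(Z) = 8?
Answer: 5/466 ≈ 0.010730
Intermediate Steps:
U = 81
k = 61
F(f) = 61/5 (F(f) = (1/5)*61 = 61/5)
1/(U + F(g(12))) = 1/(81 + 61/5) = 1/(466/5) = 5/466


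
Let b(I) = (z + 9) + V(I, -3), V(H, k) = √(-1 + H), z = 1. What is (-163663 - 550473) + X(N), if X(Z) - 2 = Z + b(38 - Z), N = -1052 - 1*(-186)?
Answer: -714990 + √903 ≈ -7.1496e+5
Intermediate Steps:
N = -866 (N = -1052 + 186 = -866)
b(I) = 10 + √(-1 + I) (b(I) = (1 + 9) + √(-1 + I) = 10 + √(-1 + I))
X(Z) = 12 + Z + √(37 - Z) (X(Z) = 2 + (Z + (10 + √(-1 + (38 - Z)))) = 2 + (Z + (10 + √(37 - Z))) = 2 + (10 + Z + √(37 - Z)) = 12 + Z + √(37 - Z))
(-163663 - 550473) + X(N) = (-163663 - 550473) + (12 - 866 + √(37 - 1*(-866))) = -714136 + (12 - 866 + √(37 + 866)) = -714136 + (12 - 866 + √903) = -714136 + (-854 + √903) = -714990 + √903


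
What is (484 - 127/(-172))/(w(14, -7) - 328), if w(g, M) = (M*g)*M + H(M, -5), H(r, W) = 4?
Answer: 83375/62264 ≈ 1.3391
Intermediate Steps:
w(g, M) = 4 + g*M² (w(g, M) = (M*g)*M + 4 = g*M² + 4 = 4 + g*M²)
(484 - 127/(-172))/(w(14, -7) - 328) = (484 - 127/(-172))/((4 + 14*(-7)²) - 328) = (484 - 127*(-1/172))/((4 + 14*49) - 328) = (484 + 127/172)/((4 + 686) - 328) = 83375/(172*(690 - 328)) = (83375/172)/362 = (83375/172)*(1/362) = 83375/62264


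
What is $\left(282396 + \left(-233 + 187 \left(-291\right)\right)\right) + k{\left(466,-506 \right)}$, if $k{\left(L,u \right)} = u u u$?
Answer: $-129326470$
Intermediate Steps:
$k{\left(L,u \right)} = u^{3}$ ($k{\left(L,u \right)} = u^{2} u = u^{3}$)
$\left(282396 + \left(-233 + 187 \left(-291\right)\right)\right) + k{\left(466,-506 \right)} = \left(282396 + \left(-233 + 187 \left(-291\right)\right)\right) + \left(-506\right)^{3} = \left(282396 - 54650\right) - 129554216 = 227746 - 129554216 = -129326470$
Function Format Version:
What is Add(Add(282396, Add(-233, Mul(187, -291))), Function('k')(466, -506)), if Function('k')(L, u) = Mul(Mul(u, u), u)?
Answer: -129326470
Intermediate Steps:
Function('k')(L, u) = Pow(u, 3) (Function('k')(L, u) = Mul(Pow(u, 2), u) = Pow(u, 3))
Add(Add(282396, Add(-233, Mul(187, -291))), Function('k')(466, -506)) = Add(Add(282396, Add(-233, Mul(187, -291))), Pow(-506, 3)) = Add(Add(282396, Add(-233, -54417)), -129554216) = Add(Add(282396, -54650), -129554216) = Add(227746, -129554216) = -129326470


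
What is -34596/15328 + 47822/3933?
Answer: 149237387/15071256 ≈ 9.9021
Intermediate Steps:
-34596/15328 + 47822/3933 = -34596*1/15328 + 47822*(1/3933) = -8649/3832 + 47822/3933 = 149237387/15071256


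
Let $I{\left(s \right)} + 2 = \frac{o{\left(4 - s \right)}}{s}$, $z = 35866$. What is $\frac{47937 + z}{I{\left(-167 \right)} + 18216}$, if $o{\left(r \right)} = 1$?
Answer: $\frac{13995101}{3041737} \approx 4.601$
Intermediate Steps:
$I{\left(s \right)} = -2 + \frac{1}{s}$ ($I{\left(s \right)} = -2 + 1 \frac{1}{s} = -2 + \frac{1}{s}$)
$\frac{47937 + z}{I{\left(-167 \right)} + 18216} = \frac{47937 + 35866}{\left(-2 + \frac{1}{-167}\right) + 18216} = \frac{83803}{\left(-2 - \frac{1}{167}\right) + 18216} = \frac{83803}{- \frac{335}{167} + 18216} = \frac{83803}{\frac{3041737}{167}} = 83803 \cdot \frac{167}{3041737} = \frac{13995101}{3041737}$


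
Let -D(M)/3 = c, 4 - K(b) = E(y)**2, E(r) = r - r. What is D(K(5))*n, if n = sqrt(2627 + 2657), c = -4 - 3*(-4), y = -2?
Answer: -48*sqrt(1321) ≈ -1744.6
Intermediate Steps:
E(r) = 0
c = 8 (c = -4 + 12 = 8)
K(b) = 4 (K(b) = 4 - 1*0**2 = 4 - 1*0 = 4 + 0 = 4)
D(M) = -24 (D(M) = -3*8 = -24)
n = 2*sqrt(1321) (n = sqrt(5284) = 2*sqrt(1321) ≈ 72.691)
D(K(5))*n = -48*sqrt(1321)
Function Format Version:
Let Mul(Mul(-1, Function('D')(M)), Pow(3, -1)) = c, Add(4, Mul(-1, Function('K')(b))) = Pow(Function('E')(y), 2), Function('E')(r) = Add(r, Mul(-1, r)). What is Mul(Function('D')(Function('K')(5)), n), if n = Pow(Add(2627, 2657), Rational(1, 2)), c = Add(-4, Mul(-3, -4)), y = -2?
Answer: Mul(-48, Pow(1321, Rational(1, 2))) ≈ -1744.6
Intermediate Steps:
Function('E')(r) = 0
c = 8 (c = Add(-4, 12) = 8)
Function('K')(b) = 4 (Function('K')(b) = Add(4, Mul(-1, Pow(0, 2))) = Add(4, Mul(-1, 0)) = Add(4, 0) = 4)
Function('D')(M) = -24 (Function('D')(M) = Mul(-3, 8) = -24)
n = Mul(2, Pow(1321, Rational(1, 2))) (n = Pow(5284, Rational(1, 2)) = Mul(2, Pow(1321, Rational(1, 2))) ≈ 72.691)
Mul(Function('D')(Function('K')(5)), n) = Mul(-24, Mul(2, Pow(1321, Rational(1, 2)))) = Mul(-48, Pow(1321, Rational(1, 2)))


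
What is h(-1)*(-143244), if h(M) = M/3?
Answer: 47748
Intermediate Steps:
h(M) = M/3 (h(M) = M*(⅓) = M/3)
h(-1)*(-143244) = ((⅓)*(-1))*(-143244) = -⅓*(-143244) = 47748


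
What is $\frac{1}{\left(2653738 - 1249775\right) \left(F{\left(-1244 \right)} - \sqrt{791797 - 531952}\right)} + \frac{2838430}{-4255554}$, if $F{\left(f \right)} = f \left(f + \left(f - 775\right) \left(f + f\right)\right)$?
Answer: $- \frac{172435362192389836988867991469}{258526014493671929526618114579} + \frac{\sqrt{259845}}{54796735060415654561781977} \approx -0.66699$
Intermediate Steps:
$F{\left(f \right)} = f \left(f + 2 f \left(-775 + f\right)\right)$ ($F{\left(f \right)} = f \left(f + \left(-775 + f\right) 2 f\right) = f \left(f + 2 f \left(-775 + f\right)\right)$)
$\frac{1}{\left(2653738 - 1249775\right) \left(F{\left(-1244 \right)} - \sqrt{791797 - 531952}\right)} + \frac{2838430}{-4255554} = \frac{1}{\left(2653738 - 1249775\right) \left(\left(-1244\right)^{2} \left(-1549 + 2 \left(-1244\right)\right) - \sqrt{791797 - 531952}\right)} + \frac{2838430}{-4255554} = \frac{1}{1403963 \left(1547536 \left(-1549 - 2488\right) - \sqrt{259845}\right)} + 2838430 \left(- \frac{1}{4255554}\right) = \frac{1}{1403963 \left(1547536 \left(-4037\right) - \sqrt{259845}\right)} - \frac{34615}{51897} = \frac{1}{1403963 \left(-6247402832 - \sqrt{259845}\right)} - \frac{34615}{51897} = - \frac{34615}{51897} + \frac{1}{1403963 \left(-6247402832 - \sqrt{259845}\right)}$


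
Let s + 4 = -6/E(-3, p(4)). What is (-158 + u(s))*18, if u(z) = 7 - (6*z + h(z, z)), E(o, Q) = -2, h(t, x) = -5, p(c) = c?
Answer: -2520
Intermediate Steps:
s = -1 (s = -4 - 6/(-2) = -4 - 6*(-½) = -4 + 3 = -1)
u(z) = 12 - 6*z (u(z) = 7 - (6*z - 5) = 7 - (-5 + 6*z) = 7 + (5 - 6*z) = 12 - 6*z)
(-158 + u(s))*18 = (-158 + (12 - 6*(-1)))*18 = (-158 + (12 + 6))*18 = (-158 + 18)*18 = -140*18 = -2520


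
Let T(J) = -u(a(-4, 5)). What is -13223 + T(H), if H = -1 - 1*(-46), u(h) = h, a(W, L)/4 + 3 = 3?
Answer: -13223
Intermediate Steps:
a(W, L) = 0 (a(W, L) = -12 + 4*3 = -12 + 12 = 0)
H = 45 (H = -1 + 46 = 45)
T(J) = 0 (T(J) = -1*0 = 0)
-13223 + T(H) = -13223 + 0 = -13223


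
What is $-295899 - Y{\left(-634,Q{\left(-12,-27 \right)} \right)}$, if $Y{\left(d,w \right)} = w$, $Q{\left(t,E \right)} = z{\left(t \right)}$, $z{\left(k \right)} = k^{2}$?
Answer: $-296043$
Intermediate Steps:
$Q{\left(t,E \right)} = t^{2}$
$-295899 - Y{\left(-634,Q{\left(-12,-27 \right)} \right)} = -295899 - \left(-12\right)^{2} = -295899 - 144 = -296043$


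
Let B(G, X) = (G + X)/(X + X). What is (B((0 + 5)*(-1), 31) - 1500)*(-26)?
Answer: 1208662/31 ≈ 38989.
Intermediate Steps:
B(G, X) = (G + X)/(2*X) (B(G, X) = (G + X)/((2*X)) = (G + X)*(1/(2*X)) = (G + X)/(2*X))
(B((0 + 5)*(-1), 31) - 1500)*(-26) = ((½)*((0 + 5)*(-1) + 31)/31 - 1500)*(-26) = ((½)*(1/31)*(5*(-1) + 31) - 1500)*(-26) = ((½)*(1/31)*(-5 + 31) - 1500)*(-26) = ((½)*(1/31)*26 - 1500)*(-26) = (13/31 - 1500)*(-26) = -46487/31*(-26) = 1208662/31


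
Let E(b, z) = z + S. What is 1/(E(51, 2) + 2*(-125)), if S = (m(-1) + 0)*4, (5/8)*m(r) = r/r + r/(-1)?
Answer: -5/1176 ≈ -0.0042517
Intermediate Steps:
m(r) = 8/5 - 8*r/5 (m(r) = 8*(r/r + r/(-1))/5 = 8*(1 + r*(-1))/5 = 8*(1 - r)/5 = 8/5 - 8*r/5)
S = 64/5 (S = ((8/5 - 8/5*(-1)) + 0)*4 = ((8/5 + 8/5) + 0)*4 = (16/5 + 0)*4 = (16/5)*4 = 64/5 ≈ 12.800)
E(b, z) = 64/5 + z (E(b, z) = z + 64/5 = 64/5 + z)
1/(E(51, 2) + 2*(-125)) = 1/((64/5 + 2) + 2*(-125)) = 1/(74/5 - 250) = 1/(-1176/5) = -5/1176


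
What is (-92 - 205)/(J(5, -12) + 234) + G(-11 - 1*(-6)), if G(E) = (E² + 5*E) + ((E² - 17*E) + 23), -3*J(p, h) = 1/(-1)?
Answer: 92608/703 ≈ 131.73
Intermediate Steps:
J(p, h) = ⅓ (J(p, h) = -⅓/(-1) = -⅓*(-1) = ⅓)
G(E) = 23 - 12*E + 2*E² (G(E) = (E² + 5*E) + (23 + E² - 17*E) = 23 - 12*E + 2*E²)
(-92 - 205)/(J(5, -12) + 234) + G(-11 - 1*(-6)) = (-92 - 205)/(⅓ + 234) + (23 - 12*(-11 - 1*(-6)) + 2*(-11 - 1*(-6))²) = -297/703/3 + (23 - 12*(-11 + 6) + 2*(-11 + 6)²) = -297*3/703 + (23 - 12*(-5) + 2*(-5)²) = -891/703 + (23 + 60 + 2*25) = -891/703 + (23 + 60 + 50) = -891/703 + 133 = 92608/703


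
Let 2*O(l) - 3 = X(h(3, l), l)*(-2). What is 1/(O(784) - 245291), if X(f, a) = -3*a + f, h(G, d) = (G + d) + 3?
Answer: -2/487455 ≈ -4.1029e-6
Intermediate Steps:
h(G, d) = 3 + G + d
X(f, a) = f - 3*a
O(l) = -9/2 + 2*l (O(l) = 3/2 + (((3 + 3 + l) - 3*l)*(-2))/2 = 3/2 + (((6 + l) - 3*l)*(-2))/2 = 3/2 + ((6 - 2*l)*(-2))/2 = 3/2 + (-12 + 4*l)/2 = 3/2 + (-6 + 2*l) = -9/2 + 2*l)
1/(O(784) - 245291) = 1/((-9/2 + 2*784) - 245291) = 1/((-9/2 + 1568) - 245291) = 1/(3127/2 - 245291) = 1/(-487455/2) = -2/487455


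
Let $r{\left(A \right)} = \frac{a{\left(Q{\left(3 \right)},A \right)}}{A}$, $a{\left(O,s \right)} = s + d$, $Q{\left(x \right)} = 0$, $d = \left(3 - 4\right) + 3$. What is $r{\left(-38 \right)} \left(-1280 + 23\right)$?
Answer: $- \frac{22626}{19} \approx -1190.8$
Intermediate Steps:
$d = 2$ ($d = \left(3 - 4\right) + 3 = -1 + 3 = 2$)
$a{\left(O,s \right)} = 2 + s$ ($a{\left(O,s \right)} = s + 2 = 2 + s$)
$r{\left(A \right)} = \frac{2 + A}{A}$
$r{\left(-38 \right)} \left(-1280 + 23\right) = \frac{2 - 38}{-38} \left(-1280 + 23\right) = \left(- \frac{1}{38}\right) \left(-36\right) \left(-1257\right) = \frac{18}{19} \left(-1257\right) = - \frac{22626}{19}$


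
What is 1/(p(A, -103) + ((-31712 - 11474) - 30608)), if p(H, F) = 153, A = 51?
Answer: -1/73641 ≈ -1.3579e-5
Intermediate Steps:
1/(p(A, -103) + ((-31712 - 11474) - 30608)) = 1/(153 + ((-31712 - 11474) - 30608)) = 1/(153 + (-43186 - 30608)) = 1/(153 - 73794) = 1/(-73641) = -1/73641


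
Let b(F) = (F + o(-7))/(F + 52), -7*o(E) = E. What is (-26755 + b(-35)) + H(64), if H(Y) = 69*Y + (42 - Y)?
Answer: -22363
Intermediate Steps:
o(E) = -E/7
H(Y) = 42 + 68*Y
b(F) = (1 + F)/(52 + F) (b(F) = (F - 1/7*(-7))/(F + 52) = (F + 1)/(52 + F) = (1 + F)/(52 + F))
(-26755 + b(-35)) + H(64) = (-26755 + (1 - 35)/(52 - 35)) + (42 + 68*64) = (-26755 - 34/17) + (42 + 4352) = (-26755 + (1/17)*(-34)) + 4394 = (-26755 - 2) + 4394 = -26757 + 4394 = -22363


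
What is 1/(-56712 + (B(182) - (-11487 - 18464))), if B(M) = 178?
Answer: -1/26583 ≈ -3.7618e-5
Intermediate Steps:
1/(-56712 + (B(182) - (-11487 - 18464))) = 1/(-56712 + (178 - (-11487 - 18464))) = 1/(-56712 + (178 - 1*(-29951))) = 1/(-56712 + (178 + 29951)) = 1/(-56712 + 30129) = 1/(-26583) = -1/26583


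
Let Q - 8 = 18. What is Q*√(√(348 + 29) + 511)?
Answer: 26*√(511 + √377) ≈ 598.80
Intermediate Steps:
Q = 26 (Q = 8 + 18 = 26)
Q*√(√(348 + 29) + 511) = 26*√(√(348 + 29) + 511) = 26*√(√377 + 511) = 26*√(511 + √377)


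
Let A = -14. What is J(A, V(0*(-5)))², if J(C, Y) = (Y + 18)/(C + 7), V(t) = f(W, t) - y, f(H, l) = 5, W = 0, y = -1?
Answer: 576/49 ≈ 11.755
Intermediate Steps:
V(t) = 6 (V(t) = 5 - 1*(-1) = 5 + 1 = 6)
J(C, Y) = (18 + Y)/(7 + C)
J(A, V(0*(-5)))² = ((18 + 6)/(7 - 14))² = (24/(-7))² = (-⅐*24)² = (-24/7)² = 576/49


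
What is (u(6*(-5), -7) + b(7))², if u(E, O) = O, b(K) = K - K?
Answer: 49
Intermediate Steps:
b(K) = 0
(u(6*(-5), -7) + b(7))² = (-7 + 0)² = (-7)² = 49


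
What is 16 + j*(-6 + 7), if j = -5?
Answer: 11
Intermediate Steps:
16 + j*(-6 + 7) = 16 - 5*(-6 + 7) = 16 - 5*1 = 16 - 5 = 11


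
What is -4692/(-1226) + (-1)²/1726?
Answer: 4049809/1058038 ≈ 3.8277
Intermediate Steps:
-4692/(-1226) + (-1)²/1726 = -4692*(-1/1226) + 1*(1/1726) = 2346/613 + 1/1726 = 4049809/1058038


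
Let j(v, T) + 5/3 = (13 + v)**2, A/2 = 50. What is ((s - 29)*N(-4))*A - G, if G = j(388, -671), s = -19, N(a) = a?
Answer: -424798/3 ≈ -1.4160e+5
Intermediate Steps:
A = 100 (A = 2*50 = 100)
j(v, T) = -5/3 + (13 + v)**2
G = 482398/3 (G = -5/3 + (13 + 388)**2 = -5/3 + 401**2 = -5/3 + 160801 = 482398/3 ≈ 1.6080e+5)
((s - 29)*N(-4))*A - G = ((-19 - 29)*(-4))*100 - 1*482398/3 = -48*(-4)*100 - 482398/3 = 192*100 - 482398/3 = 19200 - 482398/3 = -424798/3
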